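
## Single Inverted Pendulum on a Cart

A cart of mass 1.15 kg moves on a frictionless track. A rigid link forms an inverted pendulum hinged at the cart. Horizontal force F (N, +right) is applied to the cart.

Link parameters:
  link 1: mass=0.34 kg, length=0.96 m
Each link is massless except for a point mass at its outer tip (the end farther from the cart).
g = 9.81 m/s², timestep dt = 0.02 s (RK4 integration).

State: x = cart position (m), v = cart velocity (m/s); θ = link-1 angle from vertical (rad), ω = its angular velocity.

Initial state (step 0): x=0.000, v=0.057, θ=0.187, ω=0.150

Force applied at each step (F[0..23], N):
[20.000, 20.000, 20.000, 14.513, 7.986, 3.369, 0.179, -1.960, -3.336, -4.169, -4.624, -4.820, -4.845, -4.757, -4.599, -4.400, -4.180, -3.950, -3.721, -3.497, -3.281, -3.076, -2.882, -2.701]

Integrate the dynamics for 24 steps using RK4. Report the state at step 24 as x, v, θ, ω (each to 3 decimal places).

apply F[0]=+20.000 → step 1: x=0.004, v=0.391, θ=0.187, ω=-0.154
apply F[1]=+20.000 → step 2: x=0.016, v=0.725, θ=0.181, ω=-0.458
apply F[2]=+20.000 → step 3: x=0.033, v=1.060, θ=0.169, ω=-0.766
apply F[3]=+14.513 → step 4: x=0.057, v=1.302, θ=0.151, ω=-0.983
apply F[4]=+7.986 → step 5: x=0.084, v=1.433, θ=0.130, ω=-1.089
apply F[5]=+3.369 → step 6: x=0.114, v=1.486, θ=0.108, ω=-1.119
apply F[6]=+0.179 → step 7: x=0.143, v=1.484, θ=0.086, ω=-1.097
apply F[7]=-1.960 → step 8: x=0.173, v=1.446, θ=0.065, ω=-1.042
apply F[8]=-3.336 → step 9: x=0.201, v=1.385, θ=0.045, ω=-0.968
apply F[9]=-4.169 → step 10: x=0.228, v=1.311, θ=0.026, ω=-0.883
apply F[10]=-4.624 → step 11: x=0.253, v=1.229, θ=0.009, ω=-0.795
apply F[11]=-4.820 → step 12: x=0.277, v=1.145, θ=-0.006, ω=-0.707
apply F[12]=-4.845 → step 13: x=0.299, v=1.062, θ=-0.019, ω=-0.623
apply F[13]=-4.757 → step 14: x=0.320, v=0.980, θ=-0.031, ω=-0.543
apply F[14]=-4.599 → step 15: x=0.338, v=0.903, θ=-0.041, ω=-0.469
apply F[15]=-4.400 → step 16: x=0.356, v=0.829, θ=-0.049, ω=-0.402
apply F[16]=-4.180 → step 17: x=0.372, v=0.759, θ=-0.057, ω=-0.340
apply F[17]=-3.950 → step 18: x=0.386, v=0.694, θ=-0.063, ω=-0.284
apply F[18]=-3.721 → step 19: x=0.399, v=0.633, θ=-0.068, ω=-0.235
apply F[19]=-3.497 → step 20: x=0.411, v=0.576, θ=-0.072, ω=-0.190
apply F[20]=-3.281 → step 21: x=0.422, v=0.524, θ=-0.076, ω=-0.151
apply F[21]=-3.076 → step 22: x=0.432, v=0.475, θ=-0.079, ω=-0.115
apply F[22]=-2.882 → step 23: x=0.441, v=0.429, θ=-0.080, ω=-0.085
apply F[23]=-2.701 → step 24: x=0.450, v=0.387, θ=-0.082, ω=-0.057

Answer: x=0.450, v=0.387, θ=-0.082, ω=-0.057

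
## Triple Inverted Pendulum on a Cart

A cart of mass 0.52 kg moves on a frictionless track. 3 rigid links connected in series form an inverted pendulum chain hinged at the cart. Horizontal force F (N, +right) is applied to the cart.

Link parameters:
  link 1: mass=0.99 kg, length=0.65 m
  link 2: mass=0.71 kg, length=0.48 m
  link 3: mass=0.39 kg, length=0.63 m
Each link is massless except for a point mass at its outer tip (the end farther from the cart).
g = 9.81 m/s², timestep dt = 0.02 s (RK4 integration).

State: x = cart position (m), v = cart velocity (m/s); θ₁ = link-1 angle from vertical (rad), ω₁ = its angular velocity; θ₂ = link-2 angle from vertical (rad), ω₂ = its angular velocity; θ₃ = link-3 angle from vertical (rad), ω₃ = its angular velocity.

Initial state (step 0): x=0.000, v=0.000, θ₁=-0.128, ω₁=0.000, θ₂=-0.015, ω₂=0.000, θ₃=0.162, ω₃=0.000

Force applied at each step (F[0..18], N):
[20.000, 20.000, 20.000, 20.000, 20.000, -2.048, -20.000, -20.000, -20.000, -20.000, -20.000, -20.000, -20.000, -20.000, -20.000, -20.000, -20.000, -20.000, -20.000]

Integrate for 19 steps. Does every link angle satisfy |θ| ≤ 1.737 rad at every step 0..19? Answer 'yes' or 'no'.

Answer: yes

Derivation:
apply F[0]=+20.000 → step 1: x=0.008, v=0.811, θ₁=-0.141, ω₁=-1.291, θ₂=-0.015, ω₂=0.025, θ₃=0.162, ω₃=0.033
apply F[1]=+20.000 → step 2: x=0.032, v=1.592, θ₁=-0.179, ω₁=-2.531, θ₂=-0.014, ω₂=0.033, θ₃=0.163, ω₃=0.042
apply F[2]=+20.000 → step 3: x=0.071, v=2.297, θ₁=-0.241, ω₁=-3.628, θ₂=-0.014, ω₂=-0.019, θ₃=0.164, ω₃=0.011
apply F[3]=+20.000 → step 4: x=0.123, v=2.872, θ₁=-0.323, ω₁=-4.488, θ₂=-0.016, ω₂=-0.188, θ₃=0.163, ω₃=-0.061
apply F[4]=+20.000 → step 5: x=0.185, v=3.296, θ₁=-0.419, ω₁=-5.076, θ₂=-0.022, ω₂=-0.503, θ₃=0.161, ω₃=-0.159
apply F[5]=-2.048 → step 6: x=0.249, v=3.114, θ₁=-0.519, ω₁=-4.925, θ₂=-0.033, ω₂=-0.598, θ₃=0.158, ω₃=-0.183
apply F[6]=-20.000 → step 7: x=0.306, v=2.600, θ₁=-0.613, ω₁=-4.505, θ₂=-0.043, ω₂=-0.357, θ₃=0.155, ω₃=-0.135
apply F[7]=-20.000 → step 8: x=0.354, v=2.153, θ₁=-0.700, ω₁=-4.248, θ₂=-0.047, ω₂=-0.050, θ₃=0.152, ω₃=-0.084
apply F[8]=-20.000 → step 9: x=0.393, v=1.745, θ₁=-0.783, ω₁=-4.099, θ₂=-0.045, ω₂=0.302, θ₃=0.151, ω₃=-0.035
apply F[9]=-20.000 → step 10: x=0.424, v=1.358, θ₁=-0.865, ω₁=-4.025, θ₂=-0.035, ω₂=0.685, θ₃=0.151, ω₃=0.007
apply F[10]=-20.000 → step 11: x=0.447, v=0.981, θ₁=-0.945, ω₁=-4.002, θ₂=-0.017, ω₂=1.090, θ₃=0.151, ω₃=0.040
apply F[11]=-20.000 → step 12: x=0.463, v=0.605, θ₁=-1.025, ω₁=-4.015, θ₂=0.009, ω₂=1.509, θ₃=0.152, ω₃=0.062
apply F[12]=-20.000 → step 13: x=0.471, v=0.226, θ₁=-1.106, ω₁=-4.054, θ₂=0.043, ω₂=1.937, θ₃=0.154, ω₃=0.074
apply F[13]=-20.000 → step 14: x=0.472, v=-0.159, θ₁=-1.187, ω₁=-4.110, θ₂=0.086, ω₂=2.366, θ₃=0.155, ω₃=0.078
apply F[14]=-20.000 → step 15: x=0.465, v=-0.551, θ₁=-1.270, ω₁=-4.179, θ₂=0.138, ω₂=2.793, θ₃=0.157, ω₃=0.077
apply F[15]=-20.000 → step 16: x=0.450, v=-0.950, θ₁=-1.354, ω₁=-4.259, θ₂=0.198, ω₂=3.210, θ₃=0.158, ω₃=0.078
apply F[16]=-20.000 → step 17: x=0.427, v=-1.354, θ₁=-1.440, ω₁=-4.350, θ₂=0.266, ω₂=3.610, θ₃=0.160, ω₃=0.089
apply F[17]=-20.000 → step 18: x=0.396, v=-1.761, θ₁=-1.528, ω₁=-4.455, θ₂=0.342, ω₂=3.984, θ₃=0.162, ω₃=0.119
apply F[18]=-20.000 → step 19: x=0.356, v=-2.169, θ₁=-1.619, ω₁=-4.584, θ₂=0.425, ω₂=4.322, θ₃=0.165, ω₃=0.179
Max |angle| over trajectory = 1.619 rad; bound = 1.737 → within bound.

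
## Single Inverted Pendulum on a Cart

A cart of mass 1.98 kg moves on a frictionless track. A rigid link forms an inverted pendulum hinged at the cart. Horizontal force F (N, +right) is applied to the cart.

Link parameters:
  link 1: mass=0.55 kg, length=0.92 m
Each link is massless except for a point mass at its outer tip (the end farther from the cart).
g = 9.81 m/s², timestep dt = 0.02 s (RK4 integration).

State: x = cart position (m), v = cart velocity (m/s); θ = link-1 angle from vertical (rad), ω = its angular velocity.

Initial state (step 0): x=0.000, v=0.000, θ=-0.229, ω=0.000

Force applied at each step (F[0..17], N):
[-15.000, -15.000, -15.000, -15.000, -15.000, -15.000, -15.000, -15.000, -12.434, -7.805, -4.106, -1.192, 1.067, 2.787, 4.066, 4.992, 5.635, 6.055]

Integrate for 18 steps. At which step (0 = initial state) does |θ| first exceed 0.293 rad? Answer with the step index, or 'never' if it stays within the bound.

apply F[0]=-15.000 → step 1: x=-0.001, v=-0.138, θ=-0.228, ω=0.097
apply F[1]=-15.000 → step 2: x=-0.006, v=-0.275, θ=-0.225, ω=0.195
apply F[2]=-15.000 → step 3: x=-0.012, v=-0.413, θ=-0.220, ω=0.294
apply F[3]=-15.000 → step 4: x=-0.022, v=-0.552, θ=-0.213, ω=0.395
apply F[4]=-15.000 → step 5: x=-0.034, v=-0.691, θ=-0.204, ω=0.499
apply F[5]=-15.000 → step 6: x=-0.050, v=-0.830, θ=-0.193, ω=0.606
apply F[6]=-15.000 → step 7: x=-0.068, v=-0.971, θ=-0.180, ω=0.716
apply F[7]=-15.000 → step 8: x=-0.089, v=-1.113, θ=-0.165, ω=0.831
apply F[8]=-12.434 → step 9: x=-0.112, v=-1.230, θ=-0.147, ω=0.924
apply F[9]=-7.805 → step 10: x=-0.137, v=-1.301, θ=-0.128, ω=0.972
apply F[10]=-4.106 → step 11: x=-0.164, v=-1.337, θ=-0.109, ω=0.985
apply F[11]=-1.192 → step 12: x=-0.190, v=-1.344, θ=-0.089, ω=0.971
apply F[12]=+1.067 → step 13: x=-0.217, v=-1.329, θ=-0.070, ω=0.939
apply F[13]=+2.787 → step 14: x=-0.243, v=-1.298, θ=-0.052, ω=0.892
apply F[14]=+4.066 → step 15: x=-0.269, v=-1.255, θ=-0.034, ω=0.836
apply F[15]=+4.992 → step 16: x=-0.294, v=-1.203, θ=-0.018, ω=0.774
apply F[16]=+5.635 → step 17: x=-0.317, v=-1.146, θ=-0.004, ω=0.709
apply F[17]=+6.055 → step 18: x=-0.339, v=-1.085, θ=0.010, ω=0.644
max |θ| = 0.229 ≤ 0.293 over all 19 states.

Answer: never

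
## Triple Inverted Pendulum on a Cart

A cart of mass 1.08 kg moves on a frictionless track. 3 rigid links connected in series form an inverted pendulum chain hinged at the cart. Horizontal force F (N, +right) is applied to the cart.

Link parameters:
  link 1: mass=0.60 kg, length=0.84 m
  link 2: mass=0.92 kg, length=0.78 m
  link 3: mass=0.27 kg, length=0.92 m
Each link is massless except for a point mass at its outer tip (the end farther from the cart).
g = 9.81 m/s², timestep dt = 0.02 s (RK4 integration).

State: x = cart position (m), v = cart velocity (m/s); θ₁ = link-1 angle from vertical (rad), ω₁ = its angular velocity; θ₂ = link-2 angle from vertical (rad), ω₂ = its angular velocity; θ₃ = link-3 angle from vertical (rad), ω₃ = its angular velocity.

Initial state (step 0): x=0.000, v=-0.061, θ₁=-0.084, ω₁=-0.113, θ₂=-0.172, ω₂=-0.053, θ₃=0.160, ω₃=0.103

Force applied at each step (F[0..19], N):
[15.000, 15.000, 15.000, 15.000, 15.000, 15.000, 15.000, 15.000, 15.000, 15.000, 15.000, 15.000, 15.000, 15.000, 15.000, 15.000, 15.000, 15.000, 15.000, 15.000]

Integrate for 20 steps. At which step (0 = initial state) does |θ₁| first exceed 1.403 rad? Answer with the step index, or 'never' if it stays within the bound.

apply F[0]=+15.000 → step 1: x=0.002, v=0.240, θ₁=-0.090, ω₁=-0.457, θ₂=-0.174, ω₂=-0.125, θ₃=0.163, ω₃=0.177
apply F[1]=+15.000 → step 2: x=0.010, v=0.542, θ₁=-0.102, ω₁=-0.809, θ₂=-0.177, ω₂=-0.190, θ₃=0.167, ω₃=0.248
apply F[2]=+15.000 → step 3: x=0.023, v=0.845, θ₁=-0.122, ω₁=-1.172, θ₂=-0.181, ω₂=-0.242, θ₃=0.173, ω₃=0.314
apply F[3]=+15.000 → step 4: x=0.043, v=1.149, θ₁=-0.149, ω₁=-1.549, θ₂=-0.187, ω₂=-0.279, θ₃=0.180, ω₃=0.371
apply F[4]=+15.000 → step 5: x=0.069, v=1.451, θ₁=-0.184, ω₁=-1.937, θ₂=-0.192, ω₂=-0.298, θ₃=0.187, ω₃=0.415
apply F[5]=+15.000 → step 6: x=0.101, v=1.747, θ₁=-0.227, ω₁=-2.330, θ₂=-0.198, ω₂=-0.303, θ₃=0.196, ω₃=0.442
apply F[6]=+15.000 → step 7: x=0.139, v=2.029, θ₁=-0.277, ω₁=-2.714, θ₂=-0.204, ω₂=-0.302, θ₃=0.205, ω₃=0.448
apply F[7]=+15.000 → step 8: x=0.182, v=2.290, θ₁=-0.335, ω₁=-3.073, θ₂=-0.211, ω₂=-0.310, θ₃=0.214, ω₃=0.430
apply F[8]=+15.000 → step 9: x=0.231, v=2.524, θ₁=-0.400, ω₁=-3.391, θ₂=-0.217, ω₂=-0.342, θ₃=0.222, ω₃=0.388
apply F[9]=+15.000 → step 10: x=0.283, v=2.728, θ₁=-0.471, ω₁=-3.658, θ₂=-0.224, ω₂=-0.413, θ₃=0.229, ω₃=0.326
apply F[10]=+15.000 → step 11: x=0.340, v=2.902, θ₁=-0.546, ω₁=-3.871, θ₂=-0.234, ω₂=-0.532, θ₃=0.235, ω₃=0.248
apply F[11]=+15.000 → step 12: x=0.399, v=3.047, θ₁=-0.625, ω₁=-4.036, θ₂=-0.246, ω₂=-0.699, θ₃=0.239, ω₃=0.161
apply F[12]=+15.000 → step 13: x=0.461, v=3.167, θ₁=-0.707, ω₁=-4.159, θ₂=-0.262, ω₂=-0.912, θ₃=0.241, ω₃=0.067
apply F[13]=+15.000 → step 14: x=0.526, v=3.266, θ₁=-0.791, ω₁=-4.250, θ₂=-0.283, ω₂=-1.167, θ₃=0.242, ω₃=-0.032
apply F[14]=+15.000 → step 15: x=0.592, v=3.346, θ₁=-0.877, ω₁=-4.313, θ₂=-0.309, ω₂=-1.459, θ₃=0.240, ω₃=-0.135
apply F[15]=+15.000 → step 16: x=0.659, v=3.410, θ₁=-0.964, ω₁=-4.354, θ₂=-0.341, ω₂=-1.783, θ₃=0.236, ω₃=-0.243
apply F[16]=+15.000 → step 17: x=0.728, v=3.459, θ₁=-1.051, ω₁=-4.375, θ₂=-0.381, ω₂=-2.134, θ₃=0.230, ω₃=-0.358
apply F[17]=+15.000 → step 18: x=0.798, v=3.493, θ₁=-1.138, ω₁=-4.375, θ₂=-0.427, ω₂=-2.509, θ₃=0.222, ω₃=-0.483
apply F[18]=+15.000 → step 19: x=0.868, v=3.515, θ₁=-1.226, ω₁=-4.353, θ₂=-0.481, ω₂=-2.905, θ₃=0.211, ω₃=-0.620
apply F[19]=+15.000 → step 20: x=0.938, v=3.524, θ₁=-1.312, ω₁=-4.308, θ₂=-0.543, ω₂=-3.319, θ₃=0.197, ω₃=-0.775
max |θ₁| = 1.312 ≤ 1.403 over all 21 states.

Answer: never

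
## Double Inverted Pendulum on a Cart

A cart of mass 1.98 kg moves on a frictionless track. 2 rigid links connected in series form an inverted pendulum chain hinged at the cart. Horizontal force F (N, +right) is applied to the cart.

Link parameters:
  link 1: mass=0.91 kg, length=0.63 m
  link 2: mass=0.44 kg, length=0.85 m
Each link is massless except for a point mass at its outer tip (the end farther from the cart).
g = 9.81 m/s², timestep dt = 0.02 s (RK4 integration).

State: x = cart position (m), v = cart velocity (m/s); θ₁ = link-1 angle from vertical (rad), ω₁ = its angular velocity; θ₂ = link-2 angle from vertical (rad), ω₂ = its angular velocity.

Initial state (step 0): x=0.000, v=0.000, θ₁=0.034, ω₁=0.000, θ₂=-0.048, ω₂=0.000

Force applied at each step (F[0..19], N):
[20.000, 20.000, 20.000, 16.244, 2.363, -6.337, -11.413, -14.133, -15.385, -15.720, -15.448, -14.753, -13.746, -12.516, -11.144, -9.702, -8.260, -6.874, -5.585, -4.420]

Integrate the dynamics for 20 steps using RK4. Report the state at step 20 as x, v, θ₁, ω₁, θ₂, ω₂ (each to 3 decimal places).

Answer: x=0.035, v=-0.660, θ₁=-0.088, ω₁=0.476, θ₂=-0.051, ω₂=0.156

Derivation:
apply F[0]=+20.000 → step 1: x=0.002, v=0.197, θ₁=0.031, ω₁=-0.291, θ₂=-0.048, ω₂=-0.029
apply F[1]=+20.000 → step 2: x=0.008, v=0.396, θ₁=0.022, ω₁=-0.585, θ₂=-0.049, ω₂=-0.055
apply F[2]=+20.000 → step 3: x=0.018, v=0.596, θ₁=0.008, ω₁=-0.888, θ₂=-0.050, ω₂=-0.077
apply F[3]=+16.244 → step 4: x=0.031, v=0.760, θ₁=-0.013, ω₁=-1.143, θ₂=-0.052, ω₂=-0.092
apply F[4]=+2.363 → step 5: x=0.047, v=0.787, θ₁=-0.036, ω₁=-1.189, θ₂=-0.054, ω₂=-0.101
apply F[5]=-6.337 → step 6: x=0.062, v=0.729, θ₁=-0.059, ω₁=-1.111, θ₂=-0.056, ω₂=-0.104
apply F[6]=-11.413 → step 7: x=0.076, v=0.623, θ₁=-0.080, ω₁=-0.966, θ₂=-0.058, ω₂=-0.100
apply F[7]=-14.133 → step 8: x=0.087, v=0.492, θ₁=-0.097, ω₁=-0.791, θ₂=-0.060, ω₂=-0.089
apply F[8]=-15.385 → step 9: x=0.095, v=0.351, θ₁=-0.111, ω₁=-0.608, θ₂=-0.062, ω₂=-0.074
apply F[9]=-15.720 → step 10: x=0.101, v=0.208, θ₁=-0.122, ω₁=-0.428, θ₂=-0.063, ω₂=-0.054
apply F[10]=-15.448 → step 11: x=0.103, v=0.070, θ₁=-0.128, ω₁=-0.259, θ₂=-0.064, ω₂=-0.032
apply F[11]=-14.753 → step 12: x=0.104, v=-0.060, θ₁=-0.132, ω₁=-0.105, θ₂=-0.064, ω₂=-0.007
apply F[12]=-13.746 → step 13: x=0.101, v=-0.180, θ₁=-0.133, ω₁=0.031, θ₂=-0.064, ω₂=0.018
apply F[13]=-12.516 → step 14: x=0.096, v=-0.288, θ₁=-0.131, ω₁=0.149, θ₂=-0.064, ω₂=0.042
apply F[14]=-11.144 → step 15: x=0.090, v=-0.382, θ₁=-0.127, ω₁=0.247, θ₂=-0.063, ω₂=0.066
apply F[15]=-9.702 → step 16: x=0.081, v=-0.463, θ₁=-0.121, ω₁=0.326, θ₂=-0.061, ω₂=0.088
apply F[16]=-8.260 → step 17: x=0.071, v=-0.530, θ₁=-0.114, ω₁=0.387, θ₂=-0.059, ω₂=0.109
apply F[17]=-6.874 → step 18: x=0.060, v=-0.585, θ₁=-0.106, ω₁=0.430, θ₂=-0.057, ω₂=0.127
apply F[18]=-5.585 → step 19: x=0.048, v=-0.628, θ₁=-0.097, ω₁=0.459, θ₂=-0.054, ω₂=0.143
apply F[19]=-4.420 → step 20: x=0.035, v=-0.660, θ₁=-0.088, ω₁=0.476, θ₂=-0.051, ω₂=0.156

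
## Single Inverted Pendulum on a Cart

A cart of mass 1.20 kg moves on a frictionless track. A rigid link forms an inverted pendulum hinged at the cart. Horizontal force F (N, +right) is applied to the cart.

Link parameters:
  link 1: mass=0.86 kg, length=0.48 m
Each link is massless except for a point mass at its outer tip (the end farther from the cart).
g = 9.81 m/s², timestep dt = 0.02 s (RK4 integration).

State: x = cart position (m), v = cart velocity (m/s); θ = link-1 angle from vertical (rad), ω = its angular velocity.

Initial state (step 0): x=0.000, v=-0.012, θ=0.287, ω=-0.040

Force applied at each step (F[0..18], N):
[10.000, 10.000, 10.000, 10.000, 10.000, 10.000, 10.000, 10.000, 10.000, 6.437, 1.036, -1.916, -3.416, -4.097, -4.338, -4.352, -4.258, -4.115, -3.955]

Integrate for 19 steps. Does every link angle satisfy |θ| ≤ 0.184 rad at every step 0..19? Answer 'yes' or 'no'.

apply F[0]=+10.000 → step 1: x=0.001, v=0.110, θ=0.285, ω=-0.168
apply F[1]=+10.000 → step 2: x=0.004, v=0.232, θ=0.280, ω=-0.298
apply F[2]=+10.000 → step 3: x=0.010, v=0.355, θ=0.273, ω=-0.434
apply F[3]=+10.000 → step 4: x=0.019, v=0.480, θ=0.263, ω=-0.576
apply F[4]=+10.000 → step 5: x=0.029, v=0.607, θ=0.250, ω=-0.729
apply F[5]=+10.000 → step 6: x=0.043, v=0.737, θ=0.234, ω=-0.893
apply F[6]=+10.000 → step 7: x=0.059, v=0.870, θ=0.214, ω=-1.072
apply F[7]=+10.000 → step 8: x=0.078, v=1.007, θ=0.191, ω=-1.269
apply F[8]=+10.000 → step 9: x=0.099, v=1.148, θ=0.163, ω=-1.487
apply F[9]=+6.437 → step 10: x=0.123, v=1.236, θ=0.132, ω=-1.608
apply F[10]=+1.036 → step 11: x=0.148, v=1.239, θ=0.100, ω=-1.567
apply F[11]=-1.916 → step 12: x=0.172, v=1.197, θ=0.070, ω=-1.444
apply F[12]=-3.416 → step 13: x=0.196, v=1.133, θ=0.043, ω=-1.288
apply F[13]=-4.097 → step 14: x=0.217, v=1.061, θ=0.019, ω=-1.125
apply F[14]=-4.338 → step 15: x=0.238, v=0.987, θ=-0.002, ω=-0.969
apply F[15]=-4.352 → step 16: x=0.257, v=0.916, θ=-0.020, ω=-0.826
apply F[16]=-4.258 → step 17: x=0.275, v=0.849, θ=-0.035, ω=-0.697
apply F[17]=-4.115 → step 18: x=0.291, v=0.786, θ=-0.048, ω=-0.583
apply F[18]=-3.955 → step 19: x=0.306, v=0.728, θ=-0.059, ω=-0.484
Max |angle| over trajectory = 0.287 rad; bound = 0.184 → exceeded.

Answer: no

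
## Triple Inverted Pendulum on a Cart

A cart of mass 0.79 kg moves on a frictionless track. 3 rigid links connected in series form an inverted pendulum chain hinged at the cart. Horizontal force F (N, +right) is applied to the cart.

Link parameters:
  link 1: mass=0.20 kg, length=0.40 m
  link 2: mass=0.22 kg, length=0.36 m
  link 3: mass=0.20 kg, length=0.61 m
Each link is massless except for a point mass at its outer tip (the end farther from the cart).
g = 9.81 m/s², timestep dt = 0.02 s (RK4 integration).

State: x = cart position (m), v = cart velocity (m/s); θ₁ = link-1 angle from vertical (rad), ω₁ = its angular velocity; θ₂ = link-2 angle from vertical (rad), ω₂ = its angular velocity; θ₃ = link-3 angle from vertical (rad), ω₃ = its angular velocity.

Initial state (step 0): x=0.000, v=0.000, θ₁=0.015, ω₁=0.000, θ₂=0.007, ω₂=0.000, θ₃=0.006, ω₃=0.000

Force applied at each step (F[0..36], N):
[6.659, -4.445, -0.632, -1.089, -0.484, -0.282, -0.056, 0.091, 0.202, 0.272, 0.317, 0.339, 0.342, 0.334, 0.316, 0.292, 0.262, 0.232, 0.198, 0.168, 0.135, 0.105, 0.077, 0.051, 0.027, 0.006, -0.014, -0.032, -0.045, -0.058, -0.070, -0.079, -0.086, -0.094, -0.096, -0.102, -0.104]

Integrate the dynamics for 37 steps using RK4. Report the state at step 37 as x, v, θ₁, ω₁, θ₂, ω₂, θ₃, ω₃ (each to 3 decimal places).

Answer: x=0.028, v=0.043, θ₁=-0.004, ω₁=-0.014, θ₂=-0.003, ω₂=-0.014, θ₃=-0.002, ω₃=-0.012

Derivation:
apply F[0]=+6.659 → step 1: x=0.002, v=0.166, θ₁=0.011, ω₁=-0.402, θ₂=0.007, ω₂=-0.011, θ₃=0.006, ω₃=-0.001
apply F[1]=-4.445 → step 2: x=0.004, v=0.053, θ₁=0.006, ω₁=-0.113, θ₂=0.007, ω₂=-0.013, θ₃=0.006, ω₃=-0.001
apply F[2]=-0.632 → step 3: x=0.005, v=0.036, θ₁=0.004, ω₁=-0.070, θ₂=0.006, ω₂=-0.010, θ₃=0.006, ω₃=-0.001
apply F[3]=-1.089 → step 4: x=0.005, v=0.008, θ₁=0.003, ω₁=-0.001, θ₂=0.006, ω₂=-0.005, θ₃=0.006, ω₃=-0.002
apply F[4]=-0.484 → step 5: x=0.005, v=-0.005, θ₁=0.004, ω₁=0.029, θ₂=0.006, ω₂=0.000, θ₃=0.006, ω₃=-0.002
apply F[5]=-0.282 → step 6: x=0.005, v=-0.013, θ₁=0.004, ω₁=0.048, θ₂=0.006, ω₂=0.004, θ₃=0.006, ω₃=-0.002
apply F[6]=-0.056 → step 7: x=0.005, v=-0.015, θ₁=0.005, ω₁=0.055, θ₂=0.006, ω₂=0.007, θ₃=0.006, ω₃=-0.002
apply F[7]=+0.091 → step 8: x=0.004, v=-0.013, θ₁=0.006, ω₁=0.054, θ₂=0.007, ω₂=0.008, θ₃=0.006, ω₃=-0.003
apply F[8]=+0.202 → step 9: x=0.004, v=-0.009, θ₁=0.007, ω₁=0.047, θ₂=0.007, ω₂=0.008, θ₃=0.006, ω₃=-0.003
apply F[9]=+0.272 → step 10: x=0.004, v=-0.004, θ₁=0.008, ω₁=0.038, θ₂=0.007, ω₂=0.007, θ₃=0.006, ω₃=-0.004
apply F[10]=+0.317 → step 11: x=0.004, v=0.003, θ₁=0.009, ω₁=0.027, θ₂=0.007, ω₂=0.005, θ₃=0.006, ω₃=-0.005
apply F[11]=+0.339 → step 12: x=0.004, v=0.010, θ₁=0.009, ω₁=0.016, θ₂=0.007, ω₂=0.002, θ₃=0.005, ω₃=-0.006
apply F[12]=+0.342 → step 13: x=0.005, v=0.017, θ₁=0.010, ω₁=0.006, θ₂=0.007, ω₂=-0.002, θ₃=0.005, ω₃=-0.007
apply F[13]=+0.334 → step 14: x=0.005, v=0.024, θ₁=0.010, ω₁=-0.004, θ₂=0.007, ω₂=-0.005, θ₃=0.005, ω₃=-0.008
apply F[14]=+0.316 → step 15: x=0.005, v=0.031, θ₁=0.009, ω₁=-0.013, θ₂=0.007, ω₂=-0.009, θ₃=0.005, ω₃=-0.009
apply F[15]=+0.292 → step 16: x=0.006, v=0.037, θ₁=0.009, ω₁=-0.021, θ₂=0.007, ω₂=-0.012, θ₃=0.005, ω₃=-0.010
apply F[16]=+0.262 → step 17: x=0.007, v=0.042, θ₁=0.009, ω₁=-0.027, θ₂=0.006, ω₂=-0.016, θ₃=0.005, ω₃=-0.011
apply F[17]=+0.232 → step 18: x=0.008, v=0.047, θ₁=0.008, ω₁=-0.032, θ₂=0.006, ω₂=-0.019, θ₃=0.004, ω₃=-0.012
apply F[18]=+0.198 → step 19: x=0.009, v=0.050, θ₁=0.007, ω₁=-0.036, θ₂=0.006, ω₂=-0.021, θ₃=0.004, ω₃=-0.013
apply F[19]=+0.168 → step 20: x=0.010, v=0.054, θ₁=0.007, ω₁=-0.039, θ₂=0.005, ω₂=-0.023, θ₃=0.004, ω₃=-0.014
apply F[20]=+0.135 → step 21: x=0.011, v=0.056, θ₁=0.006, ω₁=-0.040, θ₂=0.005, ω₂=-0.025, θ₃=0.004, ω₃=-0.015
apply F[21]=+0.105 → step 22: x=0.012, v=0.058, θ₁=0.005, ω₁=-0.041, θ₂=0.004, ω₂=-0.026, θ₃=0.003, ω₃=-0.016
apply F[22]=+0.077 → step 23: x=0.013, v=0.059, θ₁=0.004, ω₁=-0.041, θ₂=0.004, ω₂=-0.027, θ₃=0.003, ω₃=-0.016
apply F[23]=+0.051 → step 24: x=0.014, v=0.060, θ₁=0.003, ω₁=-0.041, θ₂=0.003, ω₂=-0.027, θ₃=0.003, ω₃=-0.017
apply F[24]=+0.027 → step 25: x=0.016, v=0.060, θ₁=0.003, ω₁=-0.040, θ₂=0.003, ω₂=-0.027, θ₃=0.002, ω₃=-0.017
apply F[25]=+0.006 → step 26: x=0.017, v=0.060, θ₁=0.002, ω₁=-0.038, θ₂=0.002, ω₂=-0.027, θ₃=0.002, ω₃=-0.017
apply F[26]=-0.014 → step 27: x=0.018, v=0.059, θ₁=0.001, ω₁=-0.036, θ₂=0.001, ω₂=-0.027, θ₃=0.002, ω₃=-0.017
apply F[27]=-0.032 → step 28: x=0.019, v=0.058, θ₁=0.000, ω₁=-0.034, θ₂=0.001, ω₂=-0.026, θ₃=0.001, ω₃=-0.017
apply F[28]=-0.045 → step 29: x=0.020, v=0.057, θ₁=-0.000, ω₁=-0.032, θ₂=0.000, ω₂=-0.025, θ₃=0.001, ω₃=-0.017
apply F[29]=-0.058 → step 30: x=0.021, v=0.056, θ₁=-0.001, ω₁=-0.030, θ₂=-0.000, ω₂=-0.024, θ₃=0.001, ω₃=-0.016
apply F[30]=-0.070 → step 31: x=0.023, v=0.054, θ₁=-0.001, ω₁=-0.027, θ₂=-0.001, ω₂=-0.023, θ₃=0.000, ω₃=-0.016
apply F[31]=-0.079 → step 32: x=0.024, v=0.053, θ₁=-0.002, ω₁=-0.025, θ₂=-0.001, ω₂=-0.021, θ₃=-0.000, ω₃=-0.015
apply F[32]=-0.086 → step 33: x=0.025, v=0.051, θ₁=-0.002, ω₁=-0.022, θ₂=-0.001, ω₂=-0.020, θ₃=-0.000, ω₃=-0.015
apply F[33]=-0.094 → step 34: x=0.026, v=0.049, θ₁=-0.003, ω₁=-0.020, θ₂=-0.002, ω₂=-0.018, θ₃=-0.001, ω₃=-0.014
apply F[34]=-0.096 → step 35: x=0.027, v=0.047, θ₁=-0.003, ω₁=-0.018, θ₂=-0.002, ω₂=-0.017, θ₃=-0.001, ω₃=-0.014
apply F[35]=-0.102 → step 36: x=0.028, v=0.045, θ₁=-0.004, ω₁=-0.016, θ₂=-0.002, ω₂=-0.015, θ₃=-0.001, ω₃=-0.013
apply F[36]=-0.104 → step 37: x=0.028, v=0.043, θ₁=-0.004, ω₁=-0.014, θ₂=-0.003, ω₂=-0.014, θ₃=-0.002, ω₃=-0.012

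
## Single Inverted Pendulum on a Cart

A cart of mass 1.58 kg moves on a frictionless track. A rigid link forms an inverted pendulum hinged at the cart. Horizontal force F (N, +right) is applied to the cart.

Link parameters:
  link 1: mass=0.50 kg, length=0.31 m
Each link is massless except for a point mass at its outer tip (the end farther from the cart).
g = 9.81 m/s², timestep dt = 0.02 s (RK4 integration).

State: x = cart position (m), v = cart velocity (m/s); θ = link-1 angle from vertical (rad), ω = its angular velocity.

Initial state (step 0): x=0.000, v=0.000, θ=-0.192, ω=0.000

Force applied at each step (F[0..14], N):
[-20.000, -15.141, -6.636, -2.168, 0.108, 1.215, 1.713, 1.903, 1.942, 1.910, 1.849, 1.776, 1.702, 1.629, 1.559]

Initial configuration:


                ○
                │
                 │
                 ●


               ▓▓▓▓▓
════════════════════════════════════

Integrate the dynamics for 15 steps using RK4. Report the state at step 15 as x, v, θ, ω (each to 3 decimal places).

apply F[0]=-20.000 → step 1: x=-0.002, v=-0.239, θ=-0.186, ω=0.638
apply F[1]=-15.141 → step 2: x=-0.009, v=-0.418, θ=-0.168, ω=1.095
apply F[2]=-6.636 → step 3: x=-0.018, v=-0.493, θ=-0.145, ω=1.233
apply F[3]=-2.168 → step 4: x=-0.028, v=-0.512, θ=-0.121, ω=1.212
apply F[4]=+0.108 → step 5: x=-0.038, v=-0.504, θ=-0.097, ω=1.118
apply F[5]=+1.215 → step 6: x=-0.048, v=-0.484, θ=-0.076, ω=0.997
apply F[6]=+1.713 → step 7: x=-0.058, v=-0.458, θ=-0.058, ω=0.873
apply F[7]=+1.903 → step 8: x=-0.066, v=-0.431, θ=-0.041, ω=0.754
apply F[8]=+1.942 → step 9: x=-0.075, v=-0.405, θ=-0.027, ω=0.647
apply F[9]=+1.910 → step 10: x=-0.083, v=-0.379, θ=-0.015, ω=0.551
apply F[10]=+1.849 → step 11: x=-0.090, v=-0.355, θ=-0.005, ω=0.467
apply F[11]=+1.776 → step 12: x=-0.097, v=-0.333, θ=0.003, ω=0.394
apply F[12]=+1.702 → step 13: x=-0.103, v=-0.311, θ=0.011, ω=0.330
apply F[13]=+1.629 → step 14: x=-0.109, v=-0.292, θ=0.017, ω=0.275
apply F[14]=+1.559 → step 15: x=-0.115, v=-0.273, θ=0.022, ω=0.227

Answer: x=-0.115, v=-0.273, θ=0.022, ω=0.227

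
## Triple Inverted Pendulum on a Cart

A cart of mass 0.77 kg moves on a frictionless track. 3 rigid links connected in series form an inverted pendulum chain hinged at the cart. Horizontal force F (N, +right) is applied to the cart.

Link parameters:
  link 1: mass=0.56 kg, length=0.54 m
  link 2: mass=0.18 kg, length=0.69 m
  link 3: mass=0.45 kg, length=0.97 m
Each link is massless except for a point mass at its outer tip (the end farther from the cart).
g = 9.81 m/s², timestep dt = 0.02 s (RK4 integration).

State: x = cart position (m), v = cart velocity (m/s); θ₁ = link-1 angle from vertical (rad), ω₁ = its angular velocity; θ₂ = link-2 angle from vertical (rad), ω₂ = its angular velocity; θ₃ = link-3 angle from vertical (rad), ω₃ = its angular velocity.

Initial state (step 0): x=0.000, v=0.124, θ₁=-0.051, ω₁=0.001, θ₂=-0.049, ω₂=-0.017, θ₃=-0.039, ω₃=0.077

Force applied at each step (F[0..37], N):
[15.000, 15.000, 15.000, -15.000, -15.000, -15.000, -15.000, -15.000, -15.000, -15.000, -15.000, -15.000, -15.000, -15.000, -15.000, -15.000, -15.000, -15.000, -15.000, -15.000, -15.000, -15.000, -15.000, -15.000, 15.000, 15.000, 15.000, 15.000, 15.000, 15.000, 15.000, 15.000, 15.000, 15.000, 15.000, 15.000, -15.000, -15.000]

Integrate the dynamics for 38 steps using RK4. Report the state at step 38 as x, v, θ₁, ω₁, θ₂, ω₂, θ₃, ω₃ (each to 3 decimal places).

apply F[0]=+15.000 → step 1: x=0.007, v=0.528, θ₁=-0.059, ω₁=-0.767, θ₂=-0.049, ω₂=-0.022, θ₃=-0.037, ω₃=0.084
apply F[1]=+15.000 → step 2: x=0.021, v=0.934, θ₁=-0.082, ω₁=-1.547, θ₂=-0.050, ω₂=-0.020, θ₃=-0.036, ω₃=0.091
apply F[2]=+15.000 → step 3: x=0.044, v=1.340, θ₁=-0.121, ω₁=-2.344, θ₂=-0.050, ω₂=-0.009, θ₃=-0.034, ω₃=0.097
apply F[3]=-15.000 → step 4: x=0.067, v=0.994, θ₁=-0.162, ω₁=-1.798, θ₂=-0.050, ω₂=0.034, θ₃=-0.032, ω₃=0.109
apply F[4]=-15.000 → step 5: x=0.084, v=0.665, θ₁=-0.193, ω₁=-1.321, θ₂=-0.049, ω₂=0.107, θ₃=-0.029, ω₃=0.124
apply F[5]=-15.000 → step 6: x=0.094, v=0.349, θ₁=-0.215, ω₁=-0.899, θ₂=-0.045, ω₂=0.205, θ₃=-0.027, ω₃=0.140
apply F[6]=-15.000 → step 7: x=0.098, v=0.043, θ₁=-0.229, ω₁=-0.515, θ₂=-0.040, ω₂=0.324, θ₃=-0.024, ω₃=0.156
apply F[7]=-15.000 → step 8: x=0.096, v=-0.258, θ₁=-0.236, ω₁=-0.155, θ₂=-0.032, ω₂=0.460, θ₃=-0.021, ω₃=0.168
apply F[8]=-15.000 → step 9: x=0.087, v=-0.559, θ₁=-0.235, ω₁=0.198, θ₂=-0.022, ω₂=0.610, θ₃=-0.017, ω₃=0.175
apply F[9]=-15.000 → step 10: x=0.073, v=-0.862, θ₁=-0.228, ω₁=0.555, θ₂=-0.008, ω₂=0.771, θ₃=-0.014, ω₃=0.175
apply F[10]=-15.000 → step 11: x=0.053, v=-1.172, θ₁=-0.213, ω₁=0.933, θ₂=0.009, ω₂=0.940, θ₃=-0.010, ω₃=0.165
apply F[11]=-15.000 → step 12: x=0.026, v=-1.492, θ₁=-0.190, ω₁=1.345, θ₂=0.030, ω₂=1.112, θ₃=-0.007, ω₃=0.145
apply F[12]=-15.000 → step 13: x=-0.007, v=-1.827, θ₁=-0.159, ω₁=1.807, θ₂=0.054, ω₂=1.279, θ₃=-0.004, ω₃=0.113
apply F[13]=-15.000 → step 14: x=-0.047, v=-2.179, θ₁=-0.118, ω₁=2.335, θ₂=0.081, ω₂=1.428, θ₃=-0.003, ω₃=0.073
apply F[14]=-15.000 → step 15: x=-0.094, v=-2.550, θ₁=-0.065, ω₁=2.940, θ₂=0.111, ω₂=1.544, θ₃=-0.001, ω₃=0.034
apply F[15]=-15.000 → step 16: x=-0.149, v=-2.935, θ₁=0.000, ω₁=3.623, θ₂=0.142, ω₂=1.603, θ₃=-0.001, ω₃=0.010
apply F[16]=-15.000 → step 17: x=-0.212, v=-3.323, θ₁=0.080, ω₁=4.360, θ₂=0.174, ω₂=1.586, θ₃=-0.001, ω₃=0.025
apply F[17]=-15.000 → step 18: x=-0.282, v=-3.691, θ₁=0.175, ω₁=5.096, θ₂=0.205, ω₂=1.489, θ₃=0.000, ω₃=0.104
apply F[18]=-15.000 → step 19: x=-0.359, v=-4.009, θ₁=0.283, ω₁=5.747, θ₂=0.233, ω₂=1.340, θ₃=0.004, ω₃=0.263
apply F[19]=-15.000 → step 20: x=-0.442, v=-4.254, θ₁=0.404, ω₁=6.242, θ₂=0.259, ω₂=1.198, θ₃=0.011, ω₃=0.493
apply F[20]=-15.000 → step 21: x=-0.529, v=-4.422, θ₁=0.532, ω₁=6.561, θ₂=0.282, ω₂=1.124, θ₃=0.024, ω₃=0.765
apply F[21]=-15.000 → step 22: x=-0.618, v=-4.525, θ₁=0.665, ω₁=6.734, θ₂=0.304, ω₂=1.151, θ₃=0.042, ω₃=1.048
apply F[22]=-15.000 → step 23: x=-0.709, v=-4.581, θ₁=0.801, ω₁=6.810, θ₂=0.328, ω₂=1.282, θ₃=0.066, ω₃=1.320
apply F[23]=-15.000 → step 24: x=-0.801, v=-4.605, θ₁=0.937, ω₁=6.831, θ₂=0.356, ω₂=1.504, θ₃=0.095, ω₃=1.575
apply F[24]=+15.000 → step 25: x=-0.889, v=-4.174, θ₁=1.072, ω₁=6.645, θ₂=0.386, ω₂=1.501, θ₃=0.127, ω₃=1.623
apply F[25]=+15.000 → step 26: x=-0.968, v=-3.755, θ₁=1.204, ω₁=6.587, θ₂=0.416, ω₂=1.491, θ₃=0.160, ω₃=1.664
apply F[26]=+15.000 → step 27: x=-1.039, v=-3.334, θ₁=1.336, ω₁=6.637, θ₂=0.446, ω₂=1.487, θ₃=0.193, ω₃=1.703
apply F[27]=+15.000 → step 28: x=-1.101, v=-2.903, θ₁=1.470, ω₁=6.785, θ₂=0.476, ω₂=1.500, θ₃=0.228, ω₃=1.744
apply F[28]=+15.000 → step 29: x=-1.155, v=-2.452, θ₁=1.608, ω₁=7.029, θ₂=0.506, ω₂=1.548, θ₃=0.263, ω₃=1.789
apply F[29]=+15.000 → step 30: x=-1.199, v=-1.970, θ₁=1.752, ω₁=7.377, θ₂=0.538, ω₂=1.654, θ₃=0.299, ω₃=1.838
apply F[30]=+15.000 → step 31: x=-1.234, v=-1.447, θ₁=1.904, ω₁=7.848, θ₂=0.573, ω₂=1.848, θ₃=0.337, ω₃=1.892
apply F[31]=+15.000 → step 32: x=-1.257, v=-0.870, θ₁=2.067, ω₁=8.471, θ₂=0.613, ω₂=2.177, θ₃=0.375, ω₃=1.950
apply F[32]=+15.000 → step 33: x=-1.268, v=-0.225, θ₁=2.244, ω₁=9.291, θ₂=0.661, ω₂=2.713, θ₃=0.415, ω₃=2.009
apply F[33]=+15.000 → step 34: x=-1.265, v=0.501, θ₁=2.440, ω₁=10.364, θ₂=0.724, ω₂=3.578, θ₃=0.455, ω₃=2.063
apply F[34]=+15.000 → step 35: x=-1.247, v=1.301, θ₁=2.660, ω₁=11.719, θ₂=0.808, ω₂=4.963, θ₃=0.497, ω₃=2.099
apply F[35]=+15.000 → step 36: x=-1.213, v=2.085, θ₁=2.910, ω₁=13.197, θ₂=0.927, ω₂=7.086, θ₃=0.539, ω₃=2.102
apply F[36]=-15.000 → step 37: x=-1.173, v=1.847, θ₁=3.171, ω₁=12.700, θ₂=1.095, ω₂=9.592, θ₃=0.581, ω₃=2.188
apply F[37]=-15.000 → step 38: x=-1.142, v=1.302, θ₁=3.411, ω₁=11.157, θ₂=1.303, ω₂=10.954, θ₃=0.630, ω₃=2.748

Answer: x=-1.142, v=1.302, θ₁=3.411, ω₁=11.157, θ₂=1.303, ω₂=10.954, θ₃=0.630, ω₃=2.748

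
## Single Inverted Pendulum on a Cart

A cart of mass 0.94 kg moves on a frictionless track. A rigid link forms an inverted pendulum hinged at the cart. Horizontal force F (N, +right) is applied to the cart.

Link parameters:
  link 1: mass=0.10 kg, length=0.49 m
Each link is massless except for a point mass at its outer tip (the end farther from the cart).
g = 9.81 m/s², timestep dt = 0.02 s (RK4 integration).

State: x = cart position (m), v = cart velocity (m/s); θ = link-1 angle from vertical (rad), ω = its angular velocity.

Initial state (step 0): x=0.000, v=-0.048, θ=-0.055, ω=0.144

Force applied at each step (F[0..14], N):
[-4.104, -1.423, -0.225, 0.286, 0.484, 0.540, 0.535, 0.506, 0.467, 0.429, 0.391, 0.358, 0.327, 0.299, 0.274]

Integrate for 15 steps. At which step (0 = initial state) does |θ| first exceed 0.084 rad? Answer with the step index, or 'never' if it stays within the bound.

apply F[0]=-4.104 → step 1: x=-0.002, v=-0.134, θ=-0.051, ω=0.298
apply F[1]=-1.423 → step 2: x=-0.005, v=-0.163, θ=-0.044, ω=0.339
apply F[2]=-0.225 → step 3: x=-0.008, v=-0.167, θ=-0.038, ω=0.331
apply F[3]=+0.286 → step 4: x=-0.011, v=-0.161, θ=-0.031, ω=0.303
apply F[4]=+0.484 → step 5: x=-0.014, v=-0.150, θ=-0.025, ω=0.270
apply F[5]=+0.540 → step 6: x=-0.017, v=-0.138, θ=-0.020, ω=0.236
apply F[6]=+0.535 → step 7: x=-0.020, v=-0.126, θ=-0.016, ω=0.205
apply F[7]=+0.506 → step 8: x=-0.022, v=-0.115, θ=-0.012, ω=0.177
apply F[8]=+0.467 → step 9: x=-0.025, v=-0.105, θ=-0.009, ω=0.152
apply F[9]=+0.429 → step 10: x=-0.027, v=-0.096, θ=-0.006, ω=0.130
apply F[10]=+0.391 → step 11: x=-0.028, v=-0.087, θ=-0.004, ω=0.111
apply F[11]=+0.358 → step 12: x=-0.030, v=-0.079, θ=-0.002, ω=0.094
apply F[12]=+0.327 → step 13: x=-0.032, v=-0.072, θ=0.000, ω=0.079
apply F[13]=+0.299 → step 14: x=-0.033, v=-0.066, θ=0.002, ω=0.067
apply F[14]=+0.274 → step 15: x=-0.034, v=-0.060, θ=0.003, ω=0.056
max |θ| = 0.055 ≤ 0.084 over all 16 states.

Answer: never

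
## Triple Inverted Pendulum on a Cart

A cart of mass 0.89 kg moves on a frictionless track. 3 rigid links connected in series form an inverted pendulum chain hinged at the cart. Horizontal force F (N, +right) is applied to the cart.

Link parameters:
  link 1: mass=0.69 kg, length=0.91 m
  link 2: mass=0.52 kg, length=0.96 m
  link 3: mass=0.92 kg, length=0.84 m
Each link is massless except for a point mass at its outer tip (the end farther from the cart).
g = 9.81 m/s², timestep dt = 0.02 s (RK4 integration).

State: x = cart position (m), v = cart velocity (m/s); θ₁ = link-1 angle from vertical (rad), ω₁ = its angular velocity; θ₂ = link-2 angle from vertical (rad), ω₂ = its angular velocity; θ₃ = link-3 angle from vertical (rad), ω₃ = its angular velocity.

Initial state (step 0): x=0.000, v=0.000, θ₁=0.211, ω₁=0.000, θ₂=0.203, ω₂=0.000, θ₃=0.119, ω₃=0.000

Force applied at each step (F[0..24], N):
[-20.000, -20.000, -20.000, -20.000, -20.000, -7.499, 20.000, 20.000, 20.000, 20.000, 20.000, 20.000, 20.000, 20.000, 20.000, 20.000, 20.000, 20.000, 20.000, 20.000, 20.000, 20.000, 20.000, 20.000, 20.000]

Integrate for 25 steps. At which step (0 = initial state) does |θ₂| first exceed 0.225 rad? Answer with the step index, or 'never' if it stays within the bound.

apply F[0]=-20.000 → step 1: x=-0.005, v=-0.492, θ₁=0.217, ω₁=0.576, θ₂=0.203, ω₂=0.010, θ₃=0.119, ω₃=-0.023
apply F[1]=-20.000 → step 2: x=-0.020, v=-0.978, θ₁=0.234, ω₁=1.148, θ₂=0.203, ω₂=0.016, θ₃=0.118, ω₃=-0.042
apply F[2]=-20.000 → step 3: x=-0.044, v=-1.449, θ₁=0.263, ω₁=1.706, θ₂=0.204, ω₂=0.017, θ₃=0.117, ω₃=-0.053
apply F[3]=-20.000 → step 4: x=-0.077, v=-1.894, θ₁=0.302, ω₁=2.234, θ₂=0.204, ω₂=0.018, θ₃=0.116, ω₃=-0.051
apply F[4]=-20.000 → step 5: x=-0.119, v=-2.301, θ₁=0.352, ω₁=2.712, θ₂=0.205, ω₂=0.031, θ₃=0.115, ω₃=-0.035
apply F[5]=-7.499 → step 6: x=-0.167, v=-2.453, θ₁=0.408, ω₁=2.940, θ₂=0.205, ω₂=0.039, θ₃=0.115, ω₃=-0.030
apply F[6]=+20.000 → step 7: x=-0.213, v=-2.147, θ₁=0.465, ω₁=2.798, θ₂=0.205, ω₂=-0.042, θ₃=0.113, ω₃=-0.071
apply F[7]=+20.000 → step 8: x=-0.253, v=-1.861, θ₁=0.520, ω₁=2.713, θ₂=0.203, ω₂=-0.151, θ₃=0.112, ω₃=-0.113
apply F[8]=+20.000 → step 9: x=-0.288, v=-1.588, θ₁=0.574, ω₁=2.672, θ₂=0.199, ω₂=-0.284, θ₃=0.109, ω₃=-0.152
apply F[9]=+20.000 → step 10: x=-0.317, v=-1.323, θ₁=0.628, ω₁=2.664, θ₂=0.192, ω₂=-0.436, θ₃=0.106, ω₃=-0.188
apply F[10]=+20.000 → step 11: x=-0.340, v=-1.059, θ₁=0.681, ω₁=2.681, θ₂=0.181, ω₂=-0.604, θ₃=0.102, ω₃=-0.219
apply F[11]=+20.000 → step 12: x=-0.359, v=-0.794, θ₁=0.735, ω₁=2.715, θ₂=0.168, ω₂=-0.784, θ₃=0.097, ω₃=-0.244
apply F[12]=+20.000 → step 13: x=-0.372, v=-0.525, θ₁=0.790, ω₁=2.760, θ₂=0.150, ω₂=-0.973, θ₃=0.092, ω₃=-0.262
apply F[13]=+20.000 → step 14: x=-0.380, v=-0.250, θ₁=0.845, ω₁=2.811, θ₂=0.129, ω₂=-1.167, θ₃=0.086, ω₃=-0.274
apply F[14]=+20.000 → step 15: x=-0.382, v=0.033, θ₁=0.902, ω₁=2.865, θ₂=0.103, ω₂=-1.365, θ₃=0.081, ω₃=-0.280
apply F[15]=+20.000 → step 16: x=-0.379, v=0.323, θ₁=0.960, ω₁=2.919, θ₂=0.074, ω₂=-1.562, θ₃=0.075, ω₃=-0.281
apply F[16]=+20.000 → step 17: x=-0.369, v=0.621, θ₁=1.019, ω₁=2.970, θ₂=0.041, ω₂=-1.758, θ₃=0.070, ω₃=-0.280
apply F[17]=+20.000 → step 18: x=-0.354, v=0.926, θ₁=1.079, ω₁=3.018, θ₂=0.004, ω₂=-1.951, θ₃=0.064, ω₃=-0.278
apply F[18]=+20.000 → step 19: x=-0.332, v=1.238, θ₁=1.140, ω₁=3.061, θ₂=-0.037, ω₂=-2.138, θ₃=0.059, ω₃=-0.278
apply F[19]=+20.000 → step 20: x=-0.304, v=1.553, θ₁=1.201, ω₁=3.101, θ₂=-0.082, ω₂=-2.319, θ₃=0.053, ω₃=-0.282
apply F[20]=+20.000 → step 21: x=-0.270, v=1.872, θ₁=1.264, ω₁=3.138, θ₂=-0.130, ω₂=-2.493, θ₃=0.047, ω₃=-0.294
apply F[21]=+20.000 → step 22: x=-0.229, v=2.193, θ₁=1.327, ω₁=3.171, θ₂=-0.181, ω₂=-2.659, θ₃=0.041, ω₃=-0.316
apply F[22]=+20.000 → step 23: x=-0.182, v=2.514, θ₁=1.390, ω₁=3.204, θ₂=-0.236, ω₂=-2.815, θ₃=0.034, ω₃=-0.353
apply F[23]=+20.000 → step 24: x=-0.129, v=2.833, θ₁=1.455, ω₁=3.238, θ₂=-0.294, ω₂=-2.962, θ₃=0.027, ω₃=-0.407
apply F[24]=+20.000 → step 25: x=-0.069, v=3.150, θ₁=1.520, ω₁=3.276, θ₂=-0.354, ω₂=-3.096, θ₃=0.018, ω₃=-0.481
|θ₂| = 0.236 > 0.225 first at step 23.

Answer: 23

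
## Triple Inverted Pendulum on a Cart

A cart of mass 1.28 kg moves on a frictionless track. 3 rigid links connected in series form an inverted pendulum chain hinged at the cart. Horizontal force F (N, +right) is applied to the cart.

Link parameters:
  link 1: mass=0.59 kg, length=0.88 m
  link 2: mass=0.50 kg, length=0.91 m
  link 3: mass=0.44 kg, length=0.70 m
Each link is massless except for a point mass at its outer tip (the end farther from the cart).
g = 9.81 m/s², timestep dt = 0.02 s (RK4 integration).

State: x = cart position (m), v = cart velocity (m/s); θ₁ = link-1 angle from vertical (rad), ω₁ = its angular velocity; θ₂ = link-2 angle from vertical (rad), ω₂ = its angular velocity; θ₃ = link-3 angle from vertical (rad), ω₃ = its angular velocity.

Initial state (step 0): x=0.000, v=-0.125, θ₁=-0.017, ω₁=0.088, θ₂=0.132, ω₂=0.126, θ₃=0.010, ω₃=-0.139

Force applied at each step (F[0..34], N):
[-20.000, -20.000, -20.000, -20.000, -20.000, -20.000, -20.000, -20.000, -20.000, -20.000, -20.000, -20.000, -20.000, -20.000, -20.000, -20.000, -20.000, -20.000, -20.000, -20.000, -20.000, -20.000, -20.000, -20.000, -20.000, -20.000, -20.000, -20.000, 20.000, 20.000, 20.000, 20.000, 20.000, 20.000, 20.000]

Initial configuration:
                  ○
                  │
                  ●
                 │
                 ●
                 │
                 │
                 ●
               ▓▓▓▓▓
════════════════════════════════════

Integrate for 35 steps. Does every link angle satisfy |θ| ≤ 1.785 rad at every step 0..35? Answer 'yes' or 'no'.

Answer: no

Derivation:
apply F[0]=-20.000 → step 1: x=-0.006, v=-0.434, θ₁=-0.012, ω₁=0.385, θ₂=0.136, ω₂=0.229, θ₃=0.007, ω₃=-0.202
apply F[1]=-20.000 → step 2: x=-0.017, v=-0.745, θ₁=-0.002, ω₁=0.690, θ₂=0.141, ω₂=0.328, θ₃=0.002, ω₃=-0.267
apply F[2]=-20.000 → step 3: x=-0.035, v=-1.059, θ₁=0.015, ω₁=1.006, θ₂=0.149, ω₂=0.419, θ₃=-0.004, ω₃=-0.332
apply F[3]=-20.000 → step 4: x=-0.060, v=-1.376, θ₁=0.039, ω₁=1.338, θ₂=0.158, ω₂=0.498, θ₃=-0.011, ω₃=-0.397
apply F[4]=-20.000 → step 5: x=-0.090, v=-1.697, θ₁=0.069, ω₁=1.688, θ₂=0.168, ω₂=0.559, θ₃=-0.020, ω₃=-0.456
apply F[5]=-20.000 → step 6: x=-0.128, v=-2.019, θ₁=0.106, ω₁=2.058, θ₂=0.180, ω₂=0.601, θ₃=-0.030, ω₃=-0.506
apply F[6]=-20.000 → step 7: x=-0.171, v=-2.340, θ₁=0.151, ω₁=2.443, θ₂=0.192, ω₂=0.621, θ₃=-0.040, ω₃=-0.537
apply F[7]=-20.000 → step 8: x=-0.221, v=-2.655, θ₁=0.204, ω₁=2.833, θ₂=0.205, ω₂=0.623, θ₃=-0.051, ω₃=-0.540
apply F[8]=-20.000 → step 9: x=-0.277, v=-2.955, θ₁=0.265, ω₁=3.214, θ₂=0.217, ω₂=0.615, θ₃=-0.061, ω₃=-0.507
apply F[9]=-20.000 → step 10: x=-0.339, v=-3.233, θ₁=0.333, ω₁=3.568, θ₂=0.229, ω₂=0.610, θ₃=-0.071, ω₃=-0.433
apply F[10]=-20.000 → step 11: x=-0.406, v=-3.483, θ₁=0.407, ω₁=3.879, θ₂=0.242, ω₂=0.625, θ₃=-0.078, ω₃=-0.316
apply F[11]=-20.000 → step 12: x=-0.478, v=-3.700, θ₁=0.487, ω₁=4.134, θ₂=0.255, ω₂=0.676, θ₃=-0.083, ω₃=-0.163
apply F[12]=-20.000 → step 13: x=-0.554, v=-3.885, θ₁=0.572, ω₁=4.333, θ₂=0.269, ω₂=0.774, θ₃=-0.085, ω₃=0.018
apply F[13]=-20.000 → step 14: x=-0.634, v=-4.041, θ₁=0.660, ω₁=4.481, θ₂=0.286, ω₂=0.921, θ₃=-0.082, ω₃=0.217
apply F[14]=-20.000 → step 15: x=-0.716, v=-4.172, θ₁=0.751, ω₁=4.585, θ₂=0.306, ω₂=1.117, θ₃=-0.076, ω₃=0.427
apply F[15]=-20.000 → step 16: x=-0.800, v=-4.281, θ₁=0.844, ω₁=4.654, θ₂=0.331, ω₂=1.357, θ₃=-0.065, ω₃=0.643
apply F[16]=-20.000 → step 17: x=-0.887, v=-4.372, θ₁=0.937, ω₁=4.696, θ₂=0.361, ω₂=1.634, θ₃=-0.050, ω₃=0.865
apply F[17]=-20.000 → step 18: x=-0.975, v=-4.448, θ₁=1.031, ω₁=4.714, θ₂=0.396, ω₂=1.943, θ₃=-0.031, ω₃=1.092
apply F[18]=-20.000 → step 19: x=-1.065, v=-4.510, θ₁=1.125, ω₁=4.711, θ₂=0.439, ω₂=2.277, θ₃=-0.006, ω₃=1.330
apply F[19]=-20.000 → step 20: x=-1.155, v=-4.561, θ₁=1.219, ω₁=4.687, θ₂=0.488, ω₂=2.630, θ₃=0.023, ω₃=1.582
apply F[20]=-20.000 → step 21: x=-1.247, v=-4.601, θ₁=1.313, ω₁=4.639, θ₂=0.544, ω₂=2.998, θ₃=0.057, ω₃=1.854
apply F[21]=-20.000 → step 22: x=-1.339, v=-4.631, θ₁=1.405, ω₁=4.567, θ₂=0.608, ω₂=3.375, θ₃=0.097, ω₃=2.153
apply F[22]=-20.000 → step 23: x=-1.432, v=-4.655, θ₁=1.495, ω₁=4.466, θ₂=0.679, ω₂=3.754, θ₃=0.143, ω₃=2.487
apply F[23]=-20.000 → step 24: x=-1.526, v=-4.671, θ₁=1.583, ω₁=4.334, θ₂=0.758, ω₂=4.129, θ₃=0.197, ω₃=2.863
apply F[24]=-20.000 → step 25: x=-1.619, v=-4.682, θ₁=1.668, ω₁=4.166, θ₂=0.844, ω₂=4.493, θ₃=0.258, ω₃=3.290
apply F[25]=-20.000 → step 26: x=-1.713, v=-4.687, θ₁=1.750, ω₁=3.960, θ₂=0.937, ω₂=4.838, θ₃=0.329, ω₃=3.776
apply F[26]=-20.000 → step 27: x=-1.806, v=-4.686, θ₁=1.827, ω₁=3.716, θ₂=1.037, ω₂=5.156, θ₃=0.410, ω₃=4.330
apply F[27]=-20.000 → step 28: x=-1.900, v=-4.679, θ₁=1.898, ω₁=3.434, θ₂=1.143, ω₂=5.438, θ₃=0.502, ω₃=4.957
apply F[28]=+20.000 → step 29: x=-1.990, v=-4.265, θ₁=1.967, ω₁=3.456, θ₂=1.251, ω₂=5.360, θ₃=0.606, ω₃=5.426
apply F[29]=+20.000 → step 30: x=-2.071, v=-3.835, θ₁=2.037, ω₁=3.504, θ₂=1.358, ω₂=5.276, θ₃=0.720, ω₃=5.924
apply F[30]=+20.000 → step 31: x=-2.143, v=-3.385, θ₁=2.107, ω₁=3.573, θ₂=1.462, ω₂=5.189, θ₃=0.843, ω₃=6.453
apply F[31]=+20.000 → step 32: x=-2.206, v=-2.912, θ₁=2.180, ω₁=3.658, θ₂=1.565, ω₂=5.105, θ₃=0.978, ω₃=7.016
apply F[32]=+20.000 → step 33: x=-2.259, v=-2.413, θ₁=2.254, ω₁=3.753, θ₂=1.667, ω₂=5.032, θ₃=1.124, ω₃=7.614
apply F[33]=+20.000 → step 34: x=-2.302, v=-1.884, θ₁=2.330, ω₁=3.847, θ₂=1.767, ω₂=4.985, θ₃=1.283, ω₃=8.243
apply F[34]=+20.000 → step 35: x=-2.334, v=-1.323, θ₁=2.407, ω₁=3.928, θ₂=1.866, ω₂=4.991, θ₃=1.454, ω₃=8.895
Max |angle| over trajectory = 2.407 rad; bound = 1.785 → exceeded.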